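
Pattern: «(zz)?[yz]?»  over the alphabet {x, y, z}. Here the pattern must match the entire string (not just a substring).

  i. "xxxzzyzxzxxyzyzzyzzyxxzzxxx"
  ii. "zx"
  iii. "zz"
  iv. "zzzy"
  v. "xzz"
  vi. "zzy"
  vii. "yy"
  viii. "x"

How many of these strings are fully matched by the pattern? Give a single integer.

i → no match
ii. "zx" → no match
iii. "zz" → match
iv. "zzzy" → no match
v. "xzz" → no match
vi. "zzy" → match
vii. "yy" → no match
viii. "x" → no match
Total matched: 2

2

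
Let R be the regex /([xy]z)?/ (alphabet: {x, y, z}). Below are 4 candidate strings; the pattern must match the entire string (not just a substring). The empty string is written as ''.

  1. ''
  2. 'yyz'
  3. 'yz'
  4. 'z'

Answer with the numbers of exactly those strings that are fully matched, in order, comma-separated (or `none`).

1, 3

1 → match
2 → no match
3 → match
4 → no match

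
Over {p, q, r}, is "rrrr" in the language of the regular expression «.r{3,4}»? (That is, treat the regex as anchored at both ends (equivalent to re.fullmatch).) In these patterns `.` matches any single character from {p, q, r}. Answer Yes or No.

Yes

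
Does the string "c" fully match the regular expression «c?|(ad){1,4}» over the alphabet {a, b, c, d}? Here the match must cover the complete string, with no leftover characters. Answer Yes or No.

Yes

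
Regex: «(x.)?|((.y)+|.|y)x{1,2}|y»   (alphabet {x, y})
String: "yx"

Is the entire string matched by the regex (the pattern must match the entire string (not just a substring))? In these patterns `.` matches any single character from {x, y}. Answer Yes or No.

Yes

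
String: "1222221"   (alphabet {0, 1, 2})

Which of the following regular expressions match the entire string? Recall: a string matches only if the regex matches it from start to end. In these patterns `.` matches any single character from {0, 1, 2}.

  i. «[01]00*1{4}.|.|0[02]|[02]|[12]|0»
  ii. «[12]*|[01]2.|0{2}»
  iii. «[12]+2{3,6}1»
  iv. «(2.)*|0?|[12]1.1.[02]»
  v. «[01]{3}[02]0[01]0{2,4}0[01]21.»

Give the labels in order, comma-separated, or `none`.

i → no match
ii → match
iii → match
iv → no match
v → no match

ii, iii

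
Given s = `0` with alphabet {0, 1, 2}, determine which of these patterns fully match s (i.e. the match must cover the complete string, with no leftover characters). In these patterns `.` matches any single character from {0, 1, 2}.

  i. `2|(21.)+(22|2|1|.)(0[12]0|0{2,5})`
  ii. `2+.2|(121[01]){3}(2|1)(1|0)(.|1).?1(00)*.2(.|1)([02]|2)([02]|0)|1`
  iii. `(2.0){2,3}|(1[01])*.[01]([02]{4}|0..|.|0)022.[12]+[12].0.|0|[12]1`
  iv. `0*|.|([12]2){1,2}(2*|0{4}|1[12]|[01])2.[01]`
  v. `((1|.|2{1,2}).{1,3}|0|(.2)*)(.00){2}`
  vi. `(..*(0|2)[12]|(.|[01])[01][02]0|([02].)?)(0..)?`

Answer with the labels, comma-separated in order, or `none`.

i → no match
ii → no match
iii → match
iv → match
v → no match — must end with `00`
vi → no match

iii, iv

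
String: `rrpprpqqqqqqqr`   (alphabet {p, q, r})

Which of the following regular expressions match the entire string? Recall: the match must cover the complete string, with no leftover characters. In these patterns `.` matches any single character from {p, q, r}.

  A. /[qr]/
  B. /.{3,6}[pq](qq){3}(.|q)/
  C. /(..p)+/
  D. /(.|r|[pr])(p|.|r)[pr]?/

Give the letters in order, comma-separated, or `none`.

B

A → no match
B → match
C → no match — must end with `p`
D → no match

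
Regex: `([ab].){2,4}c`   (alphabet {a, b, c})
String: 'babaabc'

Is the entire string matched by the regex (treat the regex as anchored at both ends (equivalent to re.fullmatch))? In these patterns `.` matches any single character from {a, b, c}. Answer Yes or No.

Yes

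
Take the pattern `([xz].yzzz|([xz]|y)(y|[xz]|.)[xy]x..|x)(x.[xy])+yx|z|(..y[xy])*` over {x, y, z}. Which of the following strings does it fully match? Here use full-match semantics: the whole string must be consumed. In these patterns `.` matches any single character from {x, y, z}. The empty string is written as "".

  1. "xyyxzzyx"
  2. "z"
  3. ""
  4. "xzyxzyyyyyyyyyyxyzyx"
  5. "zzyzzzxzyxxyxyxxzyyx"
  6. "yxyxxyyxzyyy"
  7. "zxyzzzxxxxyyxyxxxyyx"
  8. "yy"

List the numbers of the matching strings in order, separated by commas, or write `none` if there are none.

1, 2, 3, 4, 5, 6, 7

1. "xyyxzzyx" → match
2. "z" → match
3. "" → match
4 → match
5 → match
6. "yxyxxyyxzyyy" → match
7 → match
8. "yy" → no match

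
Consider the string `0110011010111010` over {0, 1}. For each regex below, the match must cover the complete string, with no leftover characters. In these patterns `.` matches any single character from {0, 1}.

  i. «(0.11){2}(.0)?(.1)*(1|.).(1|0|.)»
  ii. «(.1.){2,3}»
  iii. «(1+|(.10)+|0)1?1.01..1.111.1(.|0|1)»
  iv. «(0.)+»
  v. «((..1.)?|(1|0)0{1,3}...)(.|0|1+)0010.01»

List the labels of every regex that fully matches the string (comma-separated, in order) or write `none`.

iii

i → no match
ii → no match
iii → match
iv → no match
v → no match — must end with `01`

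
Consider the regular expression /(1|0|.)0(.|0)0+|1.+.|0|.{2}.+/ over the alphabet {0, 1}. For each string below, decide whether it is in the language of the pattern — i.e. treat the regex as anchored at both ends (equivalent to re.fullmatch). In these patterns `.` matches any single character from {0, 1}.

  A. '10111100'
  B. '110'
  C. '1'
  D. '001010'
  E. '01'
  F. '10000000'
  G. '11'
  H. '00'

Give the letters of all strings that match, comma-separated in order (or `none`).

A → match
B → match
C → no match
D → match
E → no match
F → match
G → no match
H → no match

A, B, D, F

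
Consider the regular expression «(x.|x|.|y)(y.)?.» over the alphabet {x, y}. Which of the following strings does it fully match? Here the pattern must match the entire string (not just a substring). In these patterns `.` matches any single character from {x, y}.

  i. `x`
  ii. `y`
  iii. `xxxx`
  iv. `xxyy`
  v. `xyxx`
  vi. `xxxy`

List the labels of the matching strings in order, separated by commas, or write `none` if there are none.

v

i → no match
ii → no match
iii → no match
iv → no match
v → match
vi → no match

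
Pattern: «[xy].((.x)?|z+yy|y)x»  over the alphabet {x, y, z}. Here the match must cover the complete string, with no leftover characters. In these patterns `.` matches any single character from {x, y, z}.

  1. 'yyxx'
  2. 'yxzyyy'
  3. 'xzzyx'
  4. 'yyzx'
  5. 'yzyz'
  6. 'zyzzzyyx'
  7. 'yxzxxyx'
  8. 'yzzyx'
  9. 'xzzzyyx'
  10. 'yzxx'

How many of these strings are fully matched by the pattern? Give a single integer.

1. 'yyxx' → no match
2. 'yxzyyy' → no match — must end with 'x'
3. 'xzzyx' → no match
4. 'yyzx' → no match
5. 'yzyz' → no match — must end with 'x'
6. 'zyzzzyyx' → no match
7. 'yxzxxyx' → no match
8. 'yzzyx' → no match
9. 'xzzzyyx' → match
10. 'yzxx' → no match
Total matched: 1

1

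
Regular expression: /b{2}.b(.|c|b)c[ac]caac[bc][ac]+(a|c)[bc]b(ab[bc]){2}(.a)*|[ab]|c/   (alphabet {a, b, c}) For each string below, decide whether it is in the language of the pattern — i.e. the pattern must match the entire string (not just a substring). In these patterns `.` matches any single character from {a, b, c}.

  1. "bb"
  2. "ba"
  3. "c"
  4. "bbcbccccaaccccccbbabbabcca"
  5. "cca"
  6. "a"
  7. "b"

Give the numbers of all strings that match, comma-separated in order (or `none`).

1 → no match
2 → no match
3 → match
4 → match
5 → no match
6 → match
7 → match

3, 4, 6, 7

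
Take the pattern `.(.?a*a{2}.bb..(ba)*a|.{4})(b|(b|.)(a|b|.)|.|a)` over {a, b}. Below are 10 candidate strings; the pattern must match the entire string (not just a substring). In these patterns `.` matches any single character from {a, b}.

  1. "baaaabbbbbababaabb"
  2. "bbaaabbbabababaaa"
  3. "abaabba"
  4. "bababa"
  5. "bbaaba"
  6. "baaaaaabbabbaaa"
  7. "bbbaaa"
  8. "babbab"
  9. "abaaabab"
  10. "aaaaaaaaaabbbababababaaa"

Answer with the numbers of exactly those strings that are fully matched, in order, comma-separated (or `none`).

1, 2, 3, 4, 5, 6, 7, 8, 10

1 → match
2 → match
3 → match
4 → match
5 → match
6 → match
7 → match
8 → match
9 → no match
10 → match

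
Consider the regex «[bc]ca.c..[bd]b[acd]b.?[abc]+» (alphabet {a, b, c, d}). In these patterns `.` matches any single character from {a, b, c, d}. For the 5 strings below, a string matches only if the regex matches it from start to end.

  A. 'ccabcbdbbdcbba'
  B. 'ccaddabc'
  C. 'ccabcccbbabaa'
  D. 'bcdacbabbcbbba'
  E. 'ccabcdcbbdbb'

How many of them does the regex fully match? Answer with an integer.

A → no match
B. 'ccaddabc' → no match
C → match
D → no match
E. 'ccabcdcbbdbb' → match
Total matched: 2

2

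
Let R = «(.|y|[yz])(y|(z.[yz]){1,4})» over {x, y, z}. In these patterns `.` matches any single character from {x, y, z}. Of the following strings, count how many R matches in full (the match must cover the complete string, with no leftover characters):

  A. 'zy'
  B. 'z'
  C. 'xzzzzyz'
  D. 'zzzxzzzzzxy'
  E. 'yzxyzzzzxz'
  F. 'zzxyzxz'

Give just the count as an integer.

A → match
B → no match
C → match
D → no match
E → match
F → match
Total matched: 4

4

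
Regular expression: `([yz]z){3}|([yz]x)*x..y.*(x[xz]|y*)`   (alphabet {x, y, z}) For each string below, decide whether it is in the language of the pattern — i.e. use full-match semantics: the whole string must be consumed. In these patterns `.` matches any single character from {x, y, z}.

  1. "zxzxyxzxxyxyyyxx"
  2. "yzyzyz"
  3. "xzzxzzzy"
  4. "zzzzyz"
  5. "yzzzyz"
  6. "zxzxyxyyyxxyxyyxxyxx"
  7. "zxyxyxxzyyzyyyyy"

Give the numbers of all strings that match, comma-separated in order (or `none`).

1 → match
2 → match
3 → no match
4 → match
5 → match
6 → no match
7 → match

1, 2, 4, 5, 7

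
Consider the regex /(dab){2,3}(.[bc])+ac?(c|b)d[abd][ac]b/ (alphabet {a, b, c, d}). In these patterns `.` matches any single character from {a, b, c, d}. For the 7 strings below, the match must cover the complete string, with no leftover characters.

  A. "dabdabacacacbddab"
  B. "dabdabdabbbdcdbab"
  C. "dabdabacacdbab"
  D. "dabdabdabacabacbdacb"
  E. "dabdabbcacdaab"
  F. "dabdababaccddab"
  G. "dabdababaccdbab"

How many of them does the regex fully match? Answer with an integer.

A → match
B → no match
C → match
D → match
E → match
F → match
G → match
Total matched: 6

6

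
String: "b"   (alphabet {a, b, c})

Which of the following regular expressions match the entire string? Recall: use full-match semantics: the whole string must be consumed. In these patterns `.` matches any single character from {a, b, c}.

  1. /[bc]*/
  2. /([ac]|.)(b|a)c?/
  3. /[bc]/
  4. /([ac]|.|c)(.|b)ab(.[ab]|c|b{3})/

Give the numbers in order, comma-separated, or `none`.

1 → match
2 → no match
3 → match
4 → no match

1, 3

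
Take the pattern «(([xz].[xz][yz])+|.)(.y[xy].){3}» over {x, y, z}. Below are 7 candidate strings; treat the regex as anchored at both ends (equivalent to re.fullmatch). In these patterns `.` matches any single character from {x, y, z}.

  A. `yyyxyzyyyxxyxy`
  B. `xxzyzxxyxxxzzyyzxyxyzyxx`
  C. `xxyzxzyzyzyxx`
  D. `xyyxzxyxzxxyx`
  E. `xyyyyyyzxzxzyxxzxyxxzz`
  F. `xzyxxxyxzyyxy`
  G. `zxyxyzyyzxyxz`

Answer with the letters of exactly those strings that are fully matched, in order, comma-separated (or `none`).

A → no match
B → match
C → no match
D → no match
E → no match
F → match
G → match

B, F, G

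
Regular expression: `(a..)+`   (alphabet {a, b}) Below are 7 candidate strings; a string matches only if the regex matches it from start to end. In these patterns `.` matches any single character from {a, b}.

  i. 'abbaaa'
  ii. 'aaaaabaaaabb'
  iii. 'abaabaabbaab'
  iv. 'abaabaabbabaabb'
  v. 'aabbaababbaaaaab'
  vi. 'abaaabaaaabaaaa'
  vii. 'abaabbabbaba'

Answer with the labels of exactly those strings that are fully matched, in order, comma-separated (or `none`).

i. 'abbaaa' → match
ii. 'aaaaabaaaabb' → match
iii. 'abaabaabbaab' → match
iv → match
v → no match
vi → match
vii. 'abaabbabbaba' → match

i, ii, iii, iv, vi, vii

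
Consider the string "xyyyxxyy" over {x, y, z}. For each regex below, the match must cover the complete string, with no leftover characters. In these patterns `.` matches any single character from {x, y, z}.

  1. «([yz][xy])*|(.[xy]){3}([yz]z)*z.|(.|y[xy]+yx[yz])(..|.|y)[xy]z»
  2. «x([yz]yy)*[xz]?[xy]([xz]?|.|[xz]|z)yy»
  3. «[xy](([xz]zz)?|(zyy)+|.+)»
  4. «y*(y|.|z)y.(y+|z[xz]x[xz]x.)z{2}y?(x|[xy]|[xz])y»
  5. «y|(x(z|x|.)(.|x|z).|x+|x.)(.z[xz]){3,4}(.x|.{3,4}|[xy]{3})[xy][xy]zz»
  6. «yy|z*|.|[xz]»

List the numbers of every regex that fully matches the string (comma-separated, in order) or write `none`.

1 → no match
2 → match
3 → match
4 → no match
5 → no match
6 → no match

2, 3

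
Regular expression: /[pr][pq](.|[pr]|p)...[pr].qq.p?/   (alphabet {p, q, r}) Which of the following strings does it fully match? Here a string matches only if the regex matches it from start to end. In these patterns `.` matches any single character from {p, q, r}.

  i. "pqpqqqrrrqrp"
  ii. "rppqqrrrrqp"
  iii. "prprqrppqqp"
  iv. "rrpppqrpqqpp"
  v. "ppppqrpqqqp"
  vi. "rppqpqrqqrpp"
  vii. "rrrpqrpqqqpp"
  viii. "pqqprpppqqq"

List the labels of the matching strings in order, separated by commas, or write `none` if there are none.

i → no match
ii → no match
iii → no match
iv → no match
v → match
vi → no match
vii → no match
viii → match

v, viii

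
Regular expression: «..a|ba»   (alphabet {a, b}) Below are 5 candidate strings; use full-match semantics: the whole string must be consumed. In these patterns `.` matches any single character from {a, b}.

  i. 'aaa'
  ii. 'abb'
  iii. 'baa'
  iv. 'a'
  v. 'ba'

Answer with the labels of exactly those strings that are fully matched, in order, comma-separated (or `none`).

i, iii, v

i → match
ii → no match
iii → match
iv → no match
v → match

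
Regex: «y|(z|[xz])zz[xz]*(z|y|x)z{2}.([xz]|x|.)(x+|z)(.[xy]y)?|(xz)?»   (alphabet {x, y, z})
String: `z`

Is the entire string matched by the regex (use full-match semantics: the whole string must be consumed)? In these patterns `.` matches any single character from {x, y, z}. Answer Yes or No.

No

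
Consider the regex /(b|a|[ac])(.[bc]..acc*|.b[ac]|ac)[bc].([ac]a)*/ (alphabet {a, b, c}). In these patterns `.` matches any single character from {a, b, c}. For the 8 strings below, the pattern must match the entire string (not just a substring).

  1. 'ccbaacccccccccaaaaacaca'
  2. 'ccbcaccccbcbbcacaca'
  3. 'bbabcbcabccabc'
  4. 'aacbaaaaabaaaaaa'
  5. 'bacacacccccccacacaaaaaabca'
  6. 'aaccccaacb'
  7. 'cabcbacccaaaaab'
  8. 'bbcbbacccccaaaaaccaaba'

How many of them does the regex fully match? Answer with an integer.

0

1 → no match
2 → no match
3 → no match
4 → no match
5 → no match
6. 'aaccccaacb' → no match
7 → no match
8 → no match
Total matched: 0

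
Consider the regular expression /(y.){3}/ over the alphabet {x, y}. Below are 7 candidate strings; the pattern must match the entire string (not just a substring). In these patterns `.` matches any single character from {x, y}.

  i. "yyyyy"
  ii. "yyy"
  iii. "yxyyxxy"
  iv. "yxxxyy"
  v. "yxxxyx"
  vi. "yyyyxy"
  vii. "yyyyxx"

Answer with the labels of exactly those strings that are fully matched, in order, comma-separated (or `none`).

none

i → no match
ii → no match
iii → no match
iv → no match
v → no match
vi → no match
vii → no match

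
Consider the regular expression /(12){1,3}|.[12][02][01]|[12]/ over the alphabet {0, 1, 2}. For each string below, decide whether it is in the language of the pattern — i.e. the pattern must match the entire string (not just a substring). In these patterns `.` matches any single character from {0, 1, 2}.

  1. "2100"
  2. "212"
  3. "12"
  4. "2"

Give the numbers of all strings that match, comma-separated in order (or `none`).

1 → match
2 → no match
3 → match
4 → match

1, 3, 4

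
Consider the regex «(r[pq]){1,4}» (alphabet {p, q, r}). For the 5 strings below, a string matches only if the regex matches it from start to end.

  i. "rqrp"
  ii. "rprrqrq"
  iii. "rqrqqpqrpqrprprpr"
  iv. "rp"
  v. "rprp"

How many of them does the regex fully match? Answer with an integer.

3

i. "rqrp" → match
ii. "rprrqrq" → no match
iii → no match
iv. "rp" → match
v. "rprp" → match
Total matched: 3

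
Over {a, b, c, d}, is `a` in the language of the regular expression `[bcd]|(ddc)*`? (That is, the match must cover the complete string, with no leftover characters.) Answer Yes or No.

No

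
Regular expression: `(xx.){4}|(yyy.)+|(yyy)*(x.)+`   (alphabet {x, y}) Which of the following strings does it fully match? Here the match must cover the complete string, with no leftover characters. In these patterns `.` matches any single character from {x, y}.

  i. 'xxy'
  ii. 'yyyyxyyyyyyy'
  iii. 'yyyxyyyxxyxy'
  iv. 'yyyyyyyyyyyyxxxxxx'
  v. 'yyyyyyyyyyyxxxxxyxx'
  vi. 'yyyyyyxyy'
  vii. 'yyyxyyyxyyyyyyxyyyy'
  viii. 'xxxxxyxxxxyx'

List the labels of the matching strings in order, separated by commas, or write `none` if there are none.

i. 'xxy' → no match
ii. 'yyyyxyyyyyyy' → no match
iii. 'yyyxyyyxxyxy' → no match
iv → match
v → no match
vi. 'yyyyyyxyy' → no match
vii → no match
viii. 'xxxxxyxxxxyx' → no match

iv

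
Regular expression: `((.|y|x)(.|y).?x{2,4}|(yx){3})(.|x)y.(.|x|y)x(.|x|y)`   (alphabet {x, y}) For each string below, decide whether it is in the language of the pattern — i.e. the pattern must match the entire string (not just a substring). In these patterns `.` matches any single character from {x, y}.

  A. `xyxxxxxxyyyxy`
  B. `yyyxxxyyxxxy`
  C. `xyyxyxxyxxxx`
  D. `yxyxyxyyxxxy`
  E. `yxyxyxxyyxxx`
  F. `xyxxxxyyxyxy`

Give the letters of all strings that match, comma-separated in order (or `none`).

A → match
B → match
C → no match
D → match
E → match
F → match

A, B, D, E, F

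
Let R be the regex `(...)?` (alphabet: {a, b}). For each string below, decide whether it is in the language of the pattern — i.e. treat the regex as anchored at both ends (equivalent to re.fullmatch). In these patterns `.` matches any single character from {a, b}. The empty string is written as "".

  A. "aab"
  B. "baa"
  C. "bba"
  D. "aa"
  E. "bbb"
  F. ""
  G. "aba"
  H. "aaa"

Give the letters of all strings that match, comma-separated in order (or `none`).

A. "aab" → match
B. "baa" → match
C. "bba" → match
D. "aa" → no match
E. "bbb" → match
F. "" → match
G. "aba" → match
H. "aaa" → match

A, B, C, E, F, G, H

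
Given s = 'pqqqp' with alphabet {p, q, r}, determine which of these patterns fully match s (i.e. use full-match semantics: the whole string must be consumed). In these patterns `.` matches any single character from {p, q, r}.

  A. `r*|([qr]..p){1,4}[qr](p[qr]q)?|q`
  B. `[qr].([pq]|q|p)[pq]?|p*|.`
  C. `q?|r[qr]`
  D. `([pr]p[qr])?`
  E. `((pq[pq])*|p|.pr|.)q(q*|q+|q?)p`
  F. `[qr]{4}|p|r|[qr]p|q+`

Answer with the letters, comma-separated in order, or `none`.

A → no match
B → no match
C → no match
D → no match
E → match
F → no match

E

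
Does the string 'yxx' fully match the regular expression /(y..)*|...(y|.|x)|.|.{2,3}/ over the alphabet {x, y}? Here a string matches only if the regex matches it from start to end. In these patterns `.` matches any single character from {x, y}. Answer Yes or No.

Yes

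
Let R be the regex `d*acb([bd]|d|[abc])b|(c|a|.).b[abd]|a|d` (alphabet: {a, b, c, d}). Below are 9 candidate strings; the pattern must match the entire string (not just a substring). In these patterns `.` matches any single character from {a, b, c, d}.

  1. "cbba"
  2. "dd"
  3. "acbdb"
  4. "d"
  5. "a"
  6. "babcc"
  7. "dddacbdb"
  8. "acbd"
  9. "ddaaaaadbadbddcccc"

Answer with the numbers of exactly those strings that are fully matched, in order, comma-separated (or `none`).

1, 3, 4, 5, 7, 8

1 → match
2 → no match
3 → match
4 → match
5 → match
6 → no match
7 → match
8 → match
9 → no match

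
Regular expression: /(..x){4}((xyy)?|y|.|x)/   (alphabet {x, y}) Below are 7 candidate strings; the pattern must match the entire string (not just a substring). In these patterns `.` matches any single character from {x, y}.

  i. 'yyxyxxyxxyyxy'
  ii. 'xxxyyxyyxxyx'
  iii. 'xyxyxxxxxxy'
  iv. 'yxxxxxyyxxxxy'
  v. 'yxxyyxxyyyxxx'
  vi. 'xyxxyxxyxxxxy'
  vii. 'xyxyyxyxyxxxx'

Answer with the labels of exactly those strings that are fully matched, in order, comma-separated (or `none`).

i, ii, iv, vi

i → match
ii. 'xxxyyxyyxxyx' → match
iii. 'xyxyxxxxxxy' → no match
iv → match
v → no match
vi → match
vii → no match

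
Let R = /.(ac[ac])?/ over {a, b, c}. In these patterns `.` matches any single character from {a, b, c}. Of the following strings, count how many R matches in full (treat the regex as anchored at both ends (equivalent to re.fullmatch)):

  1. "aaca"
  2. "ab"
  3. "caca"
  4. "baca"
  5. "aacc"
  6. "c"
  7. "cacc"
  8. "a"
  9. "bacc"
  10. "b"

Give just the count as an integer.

9

1 → match
2 → no match
3 → match
4 → match
5 → match
6 → match
7 → match
8 → match
9 → match
10 → match
Total matched: 9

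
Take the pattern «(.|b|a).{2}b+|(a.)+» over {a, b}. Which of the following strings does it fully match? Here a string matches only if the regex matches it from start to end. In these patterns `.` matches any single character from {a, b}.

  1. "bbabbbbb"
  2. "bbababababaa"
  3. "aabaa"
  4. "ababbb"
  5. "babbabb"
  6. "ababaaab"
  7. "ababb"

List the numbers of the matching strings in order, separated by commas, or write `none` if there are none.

1. "bbabbbbb" → match
2. "bbababababaa" → no match
3. "aabaa" → no match
4. "ababbb" → match
5. "babbabb" → no match
6. "ababaaab" → match
7. "ababb" → match

1, 4, 6, 7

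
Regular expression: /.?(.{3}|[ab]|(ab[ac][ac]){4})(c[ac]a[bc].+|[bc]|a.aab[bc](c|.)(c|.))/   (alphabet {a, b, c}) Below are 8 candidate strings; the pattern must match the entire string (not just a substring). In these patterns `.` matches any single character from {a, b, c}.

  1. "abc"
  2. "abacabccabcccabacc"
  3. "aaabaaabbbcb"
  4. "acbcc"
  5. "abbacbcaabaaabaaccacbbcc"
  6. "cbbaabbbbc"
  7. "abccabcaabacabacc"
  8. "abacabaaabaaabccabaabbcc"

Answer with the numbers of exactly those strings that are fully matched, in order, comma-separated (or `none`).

1, 4, 7, 8

1. "abc" → match
2 → no match
3. "aaabaaabbbcb" → no match
4. "acbcc" → match
5 → no match
6. "cbbaabbbbc" → no match
7 → match
8 → match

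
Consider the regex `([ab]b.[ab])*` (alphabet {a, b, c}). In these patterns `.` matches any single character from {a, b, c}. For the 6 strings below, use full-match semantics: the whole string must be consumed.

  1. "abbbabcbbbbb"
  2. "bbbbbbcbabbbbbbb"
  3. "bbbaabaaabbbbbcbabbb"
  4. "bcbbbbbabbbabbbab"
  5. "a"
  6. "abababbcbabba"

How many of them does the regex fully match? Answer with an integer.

1. "abbbabcbbbbb" → match
2 → match
3 → match
4 → no match
5. "a" → no match
6 → no match
Total matched: 3

3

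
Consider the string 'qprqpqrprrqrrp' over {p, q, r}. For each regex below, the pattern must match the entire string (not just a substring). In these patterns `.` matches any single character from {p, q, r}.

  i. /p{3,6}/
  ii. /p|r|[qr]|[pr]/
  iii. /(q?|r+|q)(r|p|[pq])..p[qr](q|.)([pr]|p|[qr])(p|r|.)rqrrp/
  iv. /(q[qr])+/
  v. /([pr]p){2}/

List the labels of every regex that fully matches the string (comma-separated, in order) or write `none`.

iii

i → no match — must start with 'p'
ii → no match
iii → match
iv → no match
v → no match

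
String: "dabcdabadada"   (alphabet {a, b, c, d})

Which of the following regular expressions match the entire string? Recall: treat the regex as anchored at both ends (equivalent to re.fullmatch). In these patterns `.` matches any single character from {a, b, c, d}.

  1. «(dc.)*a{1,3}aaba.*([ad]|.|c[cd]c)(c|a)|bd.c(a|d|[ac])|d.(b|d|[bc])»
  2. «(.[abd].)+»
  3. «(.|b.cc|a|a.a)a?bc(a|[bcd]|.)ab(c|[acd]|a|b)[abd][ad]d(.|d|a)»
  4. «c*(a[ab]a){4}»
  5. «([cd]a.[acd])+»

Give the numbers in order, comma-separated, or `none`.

2, 3, 5

1 → no match
2 → match
3 → match
4 → no match
5 → match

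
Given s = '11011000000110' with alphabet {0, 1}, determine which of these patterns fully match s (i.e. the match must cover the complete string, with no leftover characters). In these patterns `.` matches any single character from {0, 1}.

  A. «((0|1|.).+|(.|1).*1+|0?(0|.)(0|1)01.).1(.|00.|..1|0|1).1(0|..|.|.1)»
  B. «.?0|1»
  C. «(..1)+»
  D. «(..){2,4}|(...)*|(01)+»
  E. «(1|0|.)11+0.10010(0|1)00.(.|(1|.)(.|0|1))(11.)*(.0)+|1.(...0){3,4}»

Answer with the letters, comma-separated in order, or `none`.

E

A → no match
B → no match
C → no match — must end with '1'
D → no match
E → match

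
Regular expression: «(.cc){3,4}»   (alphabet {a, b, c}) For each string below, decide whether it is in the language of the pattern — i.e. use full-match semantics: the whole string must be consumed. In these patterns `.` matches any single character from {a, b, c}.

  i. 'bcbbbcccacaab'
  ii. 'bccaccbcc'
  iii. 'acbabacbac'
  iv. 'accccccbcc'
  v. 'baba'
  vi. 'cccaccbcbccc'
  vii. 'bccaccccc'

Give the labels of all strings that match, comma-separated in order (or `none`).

ii, vii

i → no match — must end with 'cc'
ii → match
iii → no match — must end with 'cc'
iv → no match
v → no match — must end with 'cc'
vi → no match
vii → match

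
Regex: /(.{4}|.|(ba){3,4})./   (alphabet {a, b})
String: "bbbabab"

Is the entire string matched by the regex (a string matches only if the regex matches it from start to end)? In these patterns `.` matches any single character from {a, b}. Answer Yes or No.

No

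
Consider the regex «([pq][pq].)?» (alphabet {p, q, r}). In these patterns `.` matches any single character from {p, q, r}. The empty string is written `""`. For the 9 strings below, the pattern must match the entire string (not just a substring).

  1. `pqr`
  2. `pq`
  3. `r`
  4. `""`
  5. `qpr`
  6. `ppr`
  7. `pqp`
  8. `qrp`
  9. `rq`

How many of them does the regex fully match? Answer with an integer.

5

1 → match
2 → no match
3 → no match
4 → match
5 → match
6 → match
7 → match
8 → no match
9 → no match
Total matched: 5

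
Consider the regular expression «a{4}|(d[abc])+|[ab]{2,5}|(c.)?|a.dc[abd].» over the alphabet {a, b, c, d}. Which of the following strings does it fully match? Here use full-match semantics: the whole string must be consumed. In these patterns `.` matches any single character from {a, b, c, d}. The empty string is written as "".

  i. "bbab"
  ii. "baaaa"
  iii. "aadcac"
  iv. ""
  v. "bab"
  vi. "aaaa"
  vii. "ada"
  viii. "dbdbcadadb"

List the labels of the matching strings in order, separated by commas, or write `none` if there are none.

i, ii, iii, iv, v, vi

i → match
ii → match
iii → match
iv → match
v → match
vi → match
vii → no match
viii → no match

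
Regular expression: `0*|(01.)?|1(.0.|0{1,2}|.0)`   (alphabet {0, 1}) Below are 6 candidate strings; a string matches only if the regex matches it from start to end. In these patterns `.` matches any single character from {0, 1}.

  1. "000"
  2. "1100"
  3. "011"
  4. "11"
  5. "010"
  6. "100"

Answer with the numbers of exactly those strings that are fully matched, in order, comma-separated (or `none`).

1. "000" → match
2. "1100" → match
3. "011" → match
4. "11" → no match
5. "010" → match
6. "100" → match

1, 2, 3, 5, 6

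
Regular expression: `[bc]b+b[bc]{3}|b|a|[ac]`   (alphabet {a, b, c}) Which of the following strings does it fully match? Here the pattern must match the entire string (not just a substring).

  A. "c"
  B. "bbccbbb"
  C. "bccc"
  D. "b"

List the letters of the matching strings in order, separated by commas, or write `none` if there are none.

A. "c" → match
B. "bbccbbb" → no match
C. "bccc" → no match
D. "b" → match

A, D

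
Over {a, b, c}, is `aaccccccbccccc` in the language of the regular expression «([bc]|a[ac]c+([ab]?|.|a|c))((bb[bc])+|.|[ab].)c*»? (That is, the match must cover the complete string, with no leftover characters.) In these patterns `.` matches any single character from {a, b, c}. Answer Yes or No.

Yes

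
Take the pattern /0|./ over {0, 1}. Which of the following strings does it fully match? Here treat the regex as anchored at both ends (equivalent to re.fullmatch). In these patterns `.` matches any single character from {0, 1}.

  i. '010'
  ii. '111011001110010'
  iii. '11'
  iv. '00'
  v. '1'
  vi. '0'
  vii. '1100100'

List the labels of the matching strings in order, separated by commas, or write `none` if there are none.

i → no match
ii → no match
iii → no match
iv → no match
v → match
vi → match
vii → no match

v, vi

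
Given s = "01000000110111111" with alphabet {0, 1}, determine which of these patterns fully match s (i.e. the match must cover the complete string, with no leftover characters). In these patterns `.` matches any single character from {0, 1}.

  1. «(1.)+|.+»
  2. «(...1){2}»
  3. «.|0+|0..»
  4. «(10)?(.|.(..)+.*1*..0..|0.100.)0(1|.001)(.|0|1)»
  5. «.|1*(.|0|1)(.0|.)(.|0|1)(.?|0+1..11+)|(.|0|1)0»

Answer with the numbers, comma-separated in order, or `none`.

1 → match
2 → no match
3 → no match
4 → no match
5 → match

1, 5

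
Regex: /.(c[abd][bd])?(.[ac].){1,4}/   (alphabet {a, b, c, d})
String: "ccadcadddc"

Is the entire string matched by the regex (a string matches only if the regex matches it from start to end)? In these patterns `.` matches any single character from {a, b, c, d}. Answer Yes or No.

No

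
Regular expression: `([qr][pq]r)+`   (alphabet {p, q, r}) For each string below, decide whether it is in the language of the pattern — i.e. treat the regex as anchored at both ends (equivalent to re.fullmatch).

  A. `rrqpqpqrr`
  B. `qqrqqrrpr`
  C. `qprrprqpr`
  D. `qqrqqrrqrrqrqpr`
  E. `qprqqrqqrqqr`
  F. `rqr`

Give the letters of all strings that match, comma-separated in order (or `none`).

A → no match
B → match
C → match
D → match
E → match
F → match

B, C, D, E, F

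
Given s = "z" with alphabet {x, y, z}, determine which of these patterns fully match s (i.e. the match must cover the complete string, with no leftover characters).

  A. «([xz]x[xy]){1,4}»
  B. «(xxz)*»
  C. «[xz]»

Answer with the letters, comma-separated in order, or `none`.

A → no match
B → no match
C → match

C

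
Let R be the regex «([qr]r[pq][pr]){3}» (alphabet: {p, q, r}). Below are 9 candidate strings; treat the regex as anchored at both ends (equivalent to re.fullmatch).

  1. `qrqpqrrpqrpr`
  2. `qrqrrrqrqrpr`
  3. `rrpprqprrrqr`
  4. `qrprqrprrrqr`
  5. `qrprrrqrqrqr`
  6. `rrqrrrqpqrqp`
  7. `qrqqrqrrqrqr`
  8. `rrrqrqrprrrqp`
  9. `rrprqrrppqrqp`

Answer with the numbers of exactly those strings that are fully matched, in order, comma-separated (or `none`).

1 → no match
2 → match
3 → no match
4 → match
5 → match
6 → match
7 → no match
8 → no match
9 → no match

2, 4, 5, 6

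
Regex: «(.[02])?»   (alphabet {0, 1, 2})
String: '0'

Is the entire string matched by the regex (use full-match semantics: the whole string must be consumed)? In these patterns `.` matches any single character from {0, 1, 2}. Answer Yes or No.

No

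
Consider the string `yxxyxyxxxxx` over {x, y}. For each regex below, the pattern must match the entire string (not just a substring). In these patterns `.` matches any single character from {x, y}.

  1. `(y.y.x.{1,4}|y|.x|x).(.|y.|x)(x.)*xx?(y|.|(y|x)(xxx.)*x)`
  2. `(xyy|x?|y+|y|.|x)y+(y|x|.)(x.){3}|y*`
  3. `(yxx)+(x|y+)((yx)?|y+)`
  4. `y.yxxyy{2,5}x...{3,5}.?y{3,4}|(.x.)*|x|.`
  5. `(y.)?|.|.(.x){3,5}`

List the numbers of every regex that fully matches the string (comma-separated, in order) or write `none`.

1 → match
2 → no match
3 → no match
4 → no match
5 → match

1, 5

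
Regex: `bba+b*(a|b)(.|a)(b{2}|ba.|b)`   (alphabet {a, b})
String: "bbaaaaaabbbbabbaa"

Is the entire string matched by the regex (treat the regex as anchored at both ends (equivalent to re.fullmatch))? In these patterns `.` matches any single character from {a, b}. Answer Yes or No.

Yes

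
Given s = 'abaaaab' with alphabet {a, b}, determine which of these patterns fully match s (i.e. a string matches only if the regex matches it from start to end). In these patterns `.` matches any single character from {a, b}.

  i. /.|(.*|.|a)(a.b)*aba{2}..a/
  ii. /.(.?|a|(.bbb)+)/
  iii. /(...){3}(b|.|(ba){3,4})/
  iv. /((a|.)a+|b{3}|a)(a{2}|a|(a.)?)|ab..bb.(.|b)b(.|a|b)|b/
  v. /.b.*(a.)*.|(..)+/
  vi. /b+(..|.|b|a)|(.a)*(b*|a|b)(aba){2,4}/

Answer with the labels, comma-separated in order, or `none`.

v

i → no match
ii → no match
iii → no match
iv → no match
v → match
vi → no match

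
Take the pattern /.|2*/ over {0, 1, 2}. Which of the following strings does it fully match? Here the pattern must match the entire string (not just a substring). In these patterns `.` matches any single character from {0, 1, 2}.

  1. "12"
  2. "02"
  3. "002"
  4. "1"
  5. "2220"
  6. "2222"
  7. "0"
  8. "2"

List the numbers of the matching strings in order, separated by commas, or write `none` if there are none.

4, 6, 7, 8

1 → no match
2 → no match
3 → no match
4 → match
5 → no match
6 → match
7 → match
8 → match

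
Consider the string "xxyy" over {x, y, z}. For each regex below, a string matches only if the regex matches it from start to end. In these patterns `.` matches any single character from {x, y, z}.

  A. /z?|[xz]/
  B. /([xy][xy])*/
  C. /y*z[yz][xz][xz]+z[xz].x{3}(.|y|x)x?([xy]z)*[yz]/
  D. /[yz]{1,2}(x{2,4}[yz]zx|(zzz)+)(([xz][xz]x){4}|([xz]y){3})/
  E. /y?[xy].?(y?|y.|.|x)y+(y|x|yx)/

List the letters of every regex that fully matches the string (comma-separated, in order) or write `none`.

A → no match
B → match
C → no match
D → no match
E → match

B, E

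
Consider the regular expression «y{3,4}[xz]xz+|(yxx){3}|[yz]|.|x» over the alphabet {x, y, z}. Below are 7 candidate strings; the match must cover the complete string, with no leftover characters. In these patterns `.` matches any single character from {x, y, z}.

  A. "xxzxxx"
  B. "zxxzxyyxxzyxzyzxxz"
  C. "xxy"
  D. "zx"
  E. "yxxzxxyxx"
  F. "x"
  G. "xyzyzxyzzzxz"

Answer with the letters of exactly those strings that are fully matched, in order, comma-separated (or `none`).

F

A. "xxzxxx" → no match
B → no match
C. "xxy" → no match
D. "zx" → no match
E. "yxxzxxyxx" → no match
F. "x" → match
G. "xyzyzxyzzzxz" → no match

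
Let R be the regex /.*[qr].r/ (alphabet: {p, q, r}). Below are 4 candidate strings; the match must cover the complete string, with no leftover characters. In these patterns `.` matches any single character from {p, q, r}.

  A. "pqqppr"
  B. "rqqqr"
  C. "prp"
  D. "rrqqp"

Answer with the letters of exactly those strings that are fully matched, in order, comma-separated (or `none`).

B

A → no match
B → match
C → no match — must end with "r"
D → no match — must end with "r"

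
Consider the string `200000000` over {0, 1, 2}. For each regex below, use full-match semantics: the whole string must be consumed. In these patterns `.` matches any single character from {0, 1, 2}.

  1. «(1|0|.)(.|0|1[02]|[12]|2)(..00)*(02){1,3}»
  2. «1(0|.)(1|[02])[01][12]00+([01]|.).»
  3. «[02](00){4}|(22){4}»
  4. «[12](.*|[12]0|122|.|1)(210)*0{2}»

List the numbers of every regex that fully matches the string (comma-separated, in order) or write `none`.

3, 4

1 → no match — must end with `02`
2 → no match — must start with `1`
3 → match
4 → match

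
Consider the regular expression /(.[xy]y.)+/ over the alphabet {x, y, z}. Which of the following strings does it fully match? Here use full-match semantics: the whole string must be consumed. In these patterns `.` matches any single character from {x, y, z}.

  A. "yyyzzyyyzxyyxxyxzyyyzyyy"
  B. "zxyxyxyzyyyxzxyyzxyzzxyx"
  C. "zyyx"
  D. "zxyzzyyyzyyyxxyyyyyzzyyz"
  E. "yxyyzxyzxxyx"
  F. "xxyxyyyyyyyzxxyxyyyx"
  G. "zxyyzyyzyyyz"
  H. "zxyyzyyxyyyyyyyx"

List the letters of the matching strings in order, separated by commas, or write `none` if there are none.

A → match
B → match
C. "zyyx" → match
D → match
E. "yxyyzxyzxxyx" → match
F → match
G. "zxyyzyyzyyyz" → match
H → match

A, B, C, D, E, F, G, H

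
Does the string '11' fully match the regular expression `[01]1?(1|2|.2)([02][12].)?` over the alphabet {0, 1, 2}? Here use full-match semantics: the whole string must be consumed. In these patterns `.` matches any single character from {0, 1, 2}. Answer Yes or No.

Yes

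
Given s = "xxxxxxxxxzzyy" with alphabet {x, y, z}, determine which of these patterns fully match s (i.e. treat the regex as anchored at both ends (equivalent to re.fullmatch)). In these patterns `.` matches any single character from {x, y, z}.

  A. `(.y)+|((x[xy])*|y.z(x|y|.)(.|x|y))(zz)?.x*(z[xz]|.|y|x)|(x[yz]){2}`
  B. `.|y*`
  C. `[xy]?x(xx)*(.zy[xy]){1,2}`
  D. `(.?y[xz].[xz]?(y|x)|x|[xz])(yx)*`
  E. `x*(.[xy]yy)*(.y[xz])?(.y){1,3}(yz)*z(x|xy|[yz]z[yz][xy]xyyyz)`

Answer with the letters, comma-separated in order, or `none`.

A → no match
B → no match
C → match
D → no match
E → no match

C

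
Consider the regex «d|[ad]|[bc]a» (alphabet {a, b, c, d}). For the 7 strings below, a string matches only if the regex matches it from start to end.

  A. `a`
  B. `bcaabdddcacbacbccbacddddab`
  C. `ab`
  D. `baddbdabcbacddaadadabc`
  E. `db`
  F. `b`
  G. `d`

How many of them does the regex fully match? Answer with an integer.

A → match
B → no match
C → no match
D → no match
E → no match
F → no match
G → match
Total matched: 2

2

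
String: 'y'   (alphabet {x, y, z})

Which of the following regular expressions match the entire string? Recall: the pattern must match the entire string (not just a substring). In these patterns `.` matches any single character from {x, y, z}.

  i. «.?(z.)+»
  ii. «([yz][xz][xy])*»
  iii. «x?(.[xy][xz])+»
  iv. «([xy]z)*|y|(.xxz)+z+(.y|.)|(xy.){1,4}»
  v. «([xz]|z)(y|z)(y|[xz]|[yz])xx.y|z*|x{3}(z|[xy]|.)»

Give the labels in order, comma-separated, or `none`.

i → no match
ii → no match
iii → no match
iv → match
v → no match

iv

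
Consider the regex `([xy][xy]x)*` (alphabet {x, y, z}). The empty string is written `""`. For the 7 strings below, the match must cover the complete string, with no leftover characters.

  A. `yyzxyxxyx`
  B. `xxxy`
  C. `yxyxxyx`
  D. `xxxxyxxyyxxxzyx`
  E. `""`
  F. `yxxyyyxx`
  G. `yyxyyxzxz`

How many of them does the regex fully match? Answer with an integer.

1

A → no match
B → no match
C → no match
D → no match
E → match
F → no match
G → no match
Total matched: 1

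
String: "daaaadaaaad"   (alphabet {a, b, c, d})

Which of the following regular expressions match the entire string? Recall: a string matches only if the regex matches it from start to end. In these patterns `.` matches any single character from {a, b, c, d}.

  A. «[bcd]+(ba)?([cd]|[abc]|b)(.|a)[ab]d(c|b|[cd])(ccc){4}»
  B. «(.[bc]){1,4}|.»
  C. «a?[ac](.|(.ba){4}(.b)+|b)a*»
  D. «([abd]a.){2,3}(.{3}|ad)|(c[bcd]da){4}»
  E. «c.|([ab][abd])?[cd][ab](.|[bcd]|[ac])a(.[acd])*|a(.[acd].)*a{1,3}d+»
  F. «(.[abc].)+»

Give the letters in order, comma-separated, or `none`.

D

A → no match — must end with "ccc"
B → no match
C → no match
D → match
E → no match
F → no match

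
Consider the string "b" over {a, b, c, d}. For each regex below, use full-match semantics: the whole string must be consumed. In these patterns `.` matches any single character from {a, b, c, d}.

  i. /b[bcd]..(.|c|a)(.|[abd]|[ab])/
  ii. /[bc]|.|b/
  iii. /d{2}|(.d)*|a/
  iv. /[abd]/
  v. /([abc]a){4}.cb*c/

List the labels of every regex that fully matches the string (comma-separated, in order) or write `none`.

i → no match
ii → match
iii → no match
iv → match
v → no match — must end with "c"

ii, iv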